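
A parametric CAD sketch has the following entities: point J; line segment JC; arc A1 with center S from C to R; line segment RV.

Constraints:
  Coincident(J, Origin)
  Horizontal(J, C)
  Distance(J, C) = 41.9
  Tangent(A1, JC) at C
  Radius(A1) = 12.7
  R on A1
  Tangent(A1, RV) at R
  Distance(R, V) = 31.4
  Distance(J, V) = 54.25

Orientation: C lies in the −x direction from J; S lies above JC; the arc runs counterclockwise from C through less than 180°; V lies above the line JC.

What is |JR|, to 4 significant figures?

32.11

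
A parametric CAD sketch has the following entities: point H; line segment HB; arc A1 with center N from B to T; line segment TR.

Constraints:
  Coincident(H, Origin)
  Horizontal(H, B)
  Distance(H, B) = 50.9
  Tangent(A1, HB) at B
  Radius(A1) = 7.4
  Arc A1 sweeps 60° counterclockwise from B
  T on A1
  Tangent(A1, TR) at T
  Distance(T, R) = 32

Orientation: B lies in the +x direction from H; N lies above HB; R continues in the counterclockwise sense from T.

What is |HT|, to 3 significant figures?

57.4

Since A1 is tangent to HB there, NB ⟂ HB, so N = B + (0, 7.4) = (50.9, 7.40). On A1, B sits at bearing -90° from N; a 60° counterclockwise sweep puts T at bearing -30°, so T = N + 7.4·(cos -30°, sin -30°) = (57.3, 3.70). Then |HT| = |T − H| = 57.4.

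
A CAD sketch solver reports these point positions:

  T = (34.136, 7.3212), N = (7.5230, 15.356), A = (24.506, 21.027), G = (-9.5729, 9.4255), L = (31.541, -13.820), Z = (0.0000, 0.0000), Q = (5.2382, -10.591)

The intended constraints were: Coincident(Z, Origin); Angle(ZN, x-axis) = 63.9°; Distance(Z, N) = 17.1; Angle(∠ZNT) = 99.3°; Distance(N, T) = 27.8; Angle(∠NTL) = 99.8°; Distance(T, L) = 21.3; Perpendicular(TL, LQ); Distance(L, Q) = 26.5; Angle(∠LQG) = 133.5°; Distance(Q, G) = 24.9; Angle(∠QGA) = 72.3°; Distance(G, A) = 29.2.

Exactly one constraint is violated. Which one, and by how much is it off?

Distance(G, A) = 29.2 — off by 6.80.

Z = (0.00, 0.00) ✓; ZN at 63.90° ✓; |ZN| = 17.10 ✓; ∠ZNT = 99.30° ✓; |NT| = 27.80 ✓; ∠NTL = 99.80° ✓; |TL| = 21.30 ✓; ∠(TL, LQ) = 90.00° ✓; |LQ| = 26.50 ✓; ∠LQG = 133.5° ✓; |QG| = 24.90 ✓; ∠QGA = 72.30° ✓; |GA| = 36.00 ✗.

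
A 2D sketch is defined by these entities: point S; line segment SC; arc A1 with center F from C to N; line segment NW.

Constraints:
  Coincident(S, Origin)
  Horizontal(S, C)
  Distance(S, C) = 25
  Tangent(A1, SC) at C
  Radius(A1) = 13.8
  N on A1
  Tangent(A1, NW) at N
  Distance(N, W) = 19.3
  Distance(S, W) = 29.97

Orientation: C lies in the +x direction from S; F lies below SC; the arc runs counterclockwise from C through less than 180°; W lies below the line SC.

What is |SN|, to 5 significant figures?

15.618

S is at the origin; S and C share the same y with |SC| = 25.0 and C on the +x side, so C = (25.000, 0.0000). Tangency of A1 to SC means the radius FC is perpendicular to SC, so F = C + (0, -13.8) = (25.000, -13.800). Since FN ⟂ NW (tangency), |FW| = √(13.8² + 19.3²) = 23.726 regardless of where N sits on A1. So W lies on both circle(S, 29.97) and circle(F, 23.726); the below-SC intersection is W = (6.9175, -29.161). N is the foot of the tangent from W: N = (11.615, -10.441).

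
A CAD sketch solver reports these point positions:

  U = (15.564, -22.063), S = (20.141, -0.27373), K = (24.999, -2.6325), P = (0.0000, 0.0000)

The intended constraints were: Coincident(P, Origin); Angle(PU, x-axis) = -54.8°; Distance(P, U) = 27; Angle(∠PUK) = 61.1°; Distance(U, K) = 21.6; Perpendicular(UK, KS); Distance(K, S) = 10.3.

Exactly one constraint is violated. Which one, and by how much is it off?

Distance(K, S) = 10.3 — off by 4.90.

P = (0.00, 0.00) ✓; PU at -54.80° ✓; |PU| = 27.00 ✓; ∠PUK = 61.10° ✓; |UK| = 21.60 ✓; ∠(UK, KS) = 90.00° ✓; |KS| = 5.400 ✗.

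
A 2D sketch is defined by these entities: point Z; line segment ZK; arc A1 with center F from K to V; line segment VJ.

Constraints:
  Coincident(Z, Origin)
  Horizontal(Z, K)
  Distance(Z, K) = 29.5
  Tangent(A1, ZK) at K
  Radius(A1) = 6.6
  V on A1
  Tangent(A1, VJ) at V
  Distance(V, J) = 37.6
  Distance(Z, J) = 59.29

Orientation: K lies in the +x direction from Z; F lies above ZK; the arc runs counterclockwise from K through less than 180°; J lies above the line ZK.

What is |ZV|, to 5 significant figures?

36.509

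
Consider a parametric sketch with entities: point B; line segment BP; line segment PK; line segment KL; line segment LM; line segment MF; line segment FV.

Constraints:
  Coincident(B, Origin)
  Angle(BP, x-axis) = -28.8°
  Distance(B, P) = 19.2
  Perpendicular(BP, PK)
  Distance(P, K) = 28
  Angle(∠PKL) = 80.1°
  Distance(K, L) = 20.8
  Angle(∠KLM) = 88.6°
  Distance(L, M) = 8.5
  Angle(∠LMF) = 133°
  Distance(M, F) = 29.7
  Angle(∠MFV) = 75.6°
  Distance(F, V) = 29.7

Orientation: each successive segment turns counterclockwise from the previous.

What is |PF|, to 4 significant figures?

6.462

∠KLM = 88.6° gives LM at -107.5° from the x-axis; with |LM| = 8.5, M = (8.080, 13.92). ∠LMF = 133.0° gives MF at -60.50° from the x-axis; with |MF| = 29.7, F = (22.70, -11.93). Then |PF| = |F − P| = 6.462.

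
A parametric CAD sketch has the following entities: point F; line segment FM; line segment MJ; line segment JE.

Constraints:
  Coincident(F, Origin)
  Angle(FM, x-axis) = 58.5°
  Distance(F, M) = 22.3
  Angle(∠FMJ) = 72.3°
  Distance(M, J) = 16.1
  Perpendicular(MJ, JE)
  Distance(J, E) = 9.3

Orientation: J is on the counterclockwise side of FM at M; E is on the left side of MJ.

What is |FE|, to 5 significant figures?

15.150

∠FMJ = 72.3°, so MJ runs at 58.5° + (180° − 72.3°) = 166.20° from the x-axis; with |MJ| = 16.1, J = M + 16.1·(cos 166.20°, sin 166.20°) = (-3.9835, 22.854). The perpendicularity gives JE at right angles to MJ; with |JE| = 9.3 on the left of MJ, E = J + 9.3·(-0.23853, -0.97113) = (-6.2019, 13.823). Then |FE| = |E − F| = 15.150.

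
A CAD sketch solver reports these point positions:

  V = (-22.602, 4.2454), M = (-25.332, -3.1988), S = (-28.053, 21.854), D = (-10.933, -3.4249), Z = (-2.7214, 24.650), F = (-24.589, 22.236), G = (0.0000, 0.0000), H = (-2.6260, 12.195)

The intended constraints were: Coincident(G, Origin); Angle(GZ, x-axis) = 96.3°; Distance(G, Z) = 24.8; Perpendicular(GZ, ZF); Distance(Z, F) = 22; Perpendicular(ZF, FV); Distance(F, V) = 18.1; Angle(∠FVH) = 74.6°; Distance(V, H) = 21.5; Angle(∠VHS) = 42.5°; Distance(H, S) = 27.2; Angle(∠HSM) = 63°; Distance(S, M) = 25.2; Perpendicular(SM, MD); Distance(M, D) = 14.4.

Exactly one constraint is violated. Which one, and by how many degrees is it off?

Perpendicular(SM, MD) — off by 7.10°.

G = (0.00, 0.00) ✓; GZ at 96.30° ✓; |GZ| = 24.80 ✓; ∠(GZ, ZF) = 90.00° ✓; |ZF| = 22.00 ✓; ∠(ZF, FV) = 90.00° ✓; |FV| = 18.10 ✓; ∠FVH = 74.60° ✓; |VH| = 21.50 ✓; ∠VHS = 42.50° ✓; |HS| = 27.20 ✓; ∠HSM = 63.00° ✓; |SM| = 25.20 ✓; ∠(SM, MD) = 82.90° ✗; |MD| = 14.40 ✓.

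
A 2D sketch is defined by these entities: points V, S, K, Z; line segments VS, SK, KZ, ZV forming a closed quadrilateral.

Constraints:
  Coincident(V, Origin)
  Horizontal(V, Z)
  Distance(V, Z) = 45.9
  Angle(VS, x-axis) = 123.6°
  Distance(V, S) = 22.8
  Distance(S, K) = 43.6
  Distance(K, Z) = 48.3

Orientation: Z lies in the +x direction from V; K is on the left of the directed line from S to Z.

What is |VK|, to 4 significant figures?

49.11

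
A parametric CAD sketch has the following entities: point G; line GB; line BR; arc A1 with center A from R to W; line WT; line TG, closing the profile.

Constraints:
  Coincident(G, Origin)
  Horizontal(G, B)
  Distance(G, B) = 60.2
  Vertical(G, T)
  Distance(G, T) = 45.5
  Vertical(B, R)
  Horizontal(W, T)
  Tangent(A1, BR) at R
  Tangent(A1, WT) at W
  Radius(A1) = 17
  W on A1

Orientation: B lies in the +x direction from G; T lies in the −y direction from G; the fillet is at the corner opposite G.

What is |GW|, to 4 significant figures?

62.74

The virtual corner opposite G is at (60.20, -45.50). Tangency of A1 to BR means the radius AR is perpendicular to BR and the tangent condition forces AW to be normal to WT, with radius 17.0, so the center A sits 17.0 in from both sides at A = (43.20, -28.50). That places the tangent points at R = (60.20, -28.50) on BR and W = (43.20, -45.50) on WT. Then |GW| = |W − G| = 62.74.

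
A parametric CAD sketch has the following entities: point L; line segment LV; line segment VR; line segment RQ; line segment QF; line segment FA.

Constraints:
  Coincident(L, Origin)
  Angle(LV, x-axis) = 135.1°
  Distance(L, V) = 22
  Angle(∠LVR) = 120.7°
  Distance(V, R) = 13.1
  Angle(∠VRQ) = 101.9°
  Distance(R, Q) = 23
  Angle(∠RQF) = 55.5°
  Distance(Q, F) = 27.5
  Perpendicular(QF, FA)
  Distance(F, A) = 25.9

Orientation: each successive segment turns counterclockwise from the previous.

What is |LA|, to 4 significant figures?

33.77

L is at the origin; LV runs at 135.1° with length 22.0, so V = (-15.58, 15.53). ∠LVR = 120.7° gives VR at -165.6° from the x-axis; with |VR| = 13.1, R = (-28.27, 12.27). ∠VRQ = 101.9° gives RQ at -87.50° from the x-axis; with |RQ| = 23.0, Q = (-27.27, -10.71). ∠RQF = 55.5° gives QF at 37.00° from the x-axis; with |QF| = 27.5, F = (-5.306, 5.843). The perpendicularity gives FA at right angles to QF, so FA runs at 127.0°; with |FA| = 25.9, A = (-20.89, 26.53). Then |LA| = |A − L| = 33.77.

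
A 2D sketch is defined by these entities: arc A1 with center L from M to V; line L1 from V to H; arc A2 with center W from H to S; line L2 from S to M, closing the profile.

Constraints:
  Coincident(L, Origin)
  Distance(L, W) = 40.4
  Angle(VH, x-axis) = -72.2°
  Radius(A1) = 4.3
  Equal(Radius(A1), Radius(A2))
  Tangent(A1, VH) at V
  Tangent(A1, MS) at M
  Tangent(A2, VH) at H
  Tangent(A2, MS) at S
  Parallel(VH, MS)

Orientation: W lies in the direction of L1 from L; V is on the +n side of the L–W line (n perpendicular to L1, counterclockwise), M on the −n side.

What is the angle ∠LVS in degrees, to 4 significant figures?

77.98°

The slot axis is L1's direction at -72.2°, so u = (cos -72.2°, sin -72.2°) = (0.3057, -0.9521) and n = (−sin -72.2°, cos -72.2°) = (0.9521, 0.3057). L is at the origin and W lies 40.4 along u from L, so W = 40.4·u = (12.35, -38.47). Tangency of A1 to both parallel lines with radius 4.3 puts V and M at L ± 4.3·n: V = (4.094, 1.314), M = (-4.094, -1.314). Equal radii place H and S the same way about W: H = W + 4.3·n = (16.44, -37.15), S = W − 4.3·n = (8.256, -39.78). Then cos ∠LVS = VL·VS / (|VL||VS|), giving 77.98°.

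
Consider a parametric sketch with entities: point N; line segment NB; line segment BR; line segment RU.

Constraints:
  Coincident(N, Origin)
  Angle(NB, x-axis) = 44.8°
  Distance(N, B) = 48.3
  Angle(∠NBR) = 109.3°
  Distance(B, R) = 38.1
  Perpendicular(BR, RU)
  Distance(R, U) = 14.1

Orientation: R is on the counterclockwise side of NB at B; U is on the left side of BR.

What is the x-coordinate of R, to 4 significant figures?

17.87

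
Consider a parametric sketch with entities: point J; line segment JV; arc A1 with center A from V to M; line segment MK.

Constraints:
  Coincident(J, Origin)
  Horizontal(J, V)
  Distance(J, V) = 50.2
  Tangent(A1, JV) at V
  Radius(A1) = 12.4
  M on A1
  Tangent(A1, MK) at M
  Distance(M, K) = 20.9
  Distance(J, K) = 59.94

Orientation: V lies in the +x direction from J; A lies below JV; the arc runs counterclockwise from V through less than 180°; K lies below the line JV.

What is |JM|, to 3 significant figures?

42.7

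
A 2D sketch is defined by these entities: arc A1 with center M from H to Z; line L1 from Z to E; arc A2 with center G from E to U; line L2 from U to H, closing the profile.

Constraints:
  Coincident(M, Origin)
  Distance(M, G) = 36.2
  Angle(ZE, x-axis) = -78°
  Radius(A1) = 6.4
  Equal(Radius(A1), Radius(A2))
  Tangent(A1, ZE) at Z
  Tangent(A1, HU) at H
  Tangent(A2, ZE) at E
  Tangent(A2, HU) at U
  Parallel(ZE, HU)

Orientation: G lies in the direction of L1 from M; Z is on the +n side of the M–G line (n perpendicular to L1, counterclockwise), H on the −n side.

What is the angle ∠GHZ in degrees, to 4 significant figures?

79.97°

The slot axis is L1's direction at -78.0°, so u = (cos -78.0°, sin -78.0°) = (0.2079, -0.9781) and n = (−sin -78.0°, cos -78.0°) = (0.9781, 0.2079). M is at the origin and G lies 36.2 along u from M, so G = 36.2·u = (7.526, -35.41). Tangency of A1 to both parallel lines with radius 6.4 puts Z and H at M ± 6.4·n: Z = (6.260, 1.331), H = (-6.260, -1.331). Then cos ∠GHZ = HG·HZ / (|HG||HZ|), giving 79.97°.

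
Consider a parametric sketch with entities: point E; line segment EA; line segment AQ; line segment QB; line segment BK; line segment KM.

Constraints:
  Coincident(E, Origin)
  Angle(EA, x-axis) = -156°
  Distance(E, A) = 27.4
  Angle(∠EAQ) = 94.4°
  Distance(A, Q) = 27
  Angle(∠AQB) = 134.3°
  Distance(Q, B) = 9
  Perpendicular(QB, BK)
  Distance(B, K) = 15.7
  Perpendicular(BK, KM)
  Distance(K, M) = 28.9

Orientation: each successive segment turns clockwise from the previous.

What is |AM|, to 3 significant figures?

3.77

E is at the origin; EA runs at -156.0° with length 27.4, so A = (-25.0, -11.1). ∠EAQ = 94.4° gives AQ at 118° from the x-axis; with |AQ| = 27.0, Q = (-37.9, 12.6). ∠AQB = 134.3° gives QB at 72.7° from the x-axis; with |QB| = 9.0, B = (-35.2, 21.2). QB is perpendicular to BK, so BK runs at -17.3°; with |BK| = 15.7, K = (-20.2, 16.5). The perpendicularity gives KM at right angles to BK, so KM runs at -107°; with |KM| = 28.9, M = (-28.8, -11.1). Then |AM| = |M − A| = 3.77.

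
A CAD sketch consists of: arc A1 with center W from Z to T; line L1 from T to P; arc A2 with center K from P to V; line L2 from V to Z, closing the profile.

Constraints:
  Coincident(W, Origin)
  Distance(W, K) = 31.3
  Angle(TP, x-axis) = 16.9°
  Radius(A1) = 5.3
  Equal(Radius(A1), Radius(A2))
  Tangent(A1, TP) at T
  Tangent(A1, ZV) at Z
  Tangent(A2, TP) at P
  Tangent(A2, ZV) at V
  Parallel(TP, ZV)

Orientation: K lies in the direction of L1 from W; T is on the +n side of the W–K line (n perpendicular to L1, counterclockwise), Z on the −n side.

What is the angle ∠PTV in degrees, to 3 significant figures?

18.7°

The slot axis is L1's direction at 16.9°, so u = (cos 16.9°, sin 16.9°) = (0.957, 0.291) and n = (−sin 16.9°, cos 16.9°) = (-0.291, 0.957). W is at the origin and K lies 31.3 along u from W, so K = 31.3·u = (29.9, 9.10). Tangency of A1 to both parallel lines with radius 5.3 puts T and Z at W ± 5.3·n: T = (-1.54, 5.07), Z = (1.54, -5.07). Equal radii place P and V the same way about K: P = K + 5.3·n = (28.4, 14.2), V = K − 5.3·n = (31.5, 4.03). Then cos ∠PTV = TP·TV / (|TP||TV|), giving 18.7°.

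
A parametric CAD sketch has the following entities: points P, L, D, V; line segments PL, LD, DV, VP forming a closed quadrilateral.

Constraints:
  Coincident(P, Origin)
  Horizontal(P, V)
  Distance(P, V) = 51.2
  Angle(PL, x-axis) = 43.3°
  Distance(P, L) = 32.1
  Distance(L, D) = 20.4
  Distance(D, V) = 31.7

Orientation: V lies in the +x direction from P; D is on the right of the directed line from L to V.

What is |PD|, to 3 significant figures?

19.7

Checks: |PV| = 51.20 ✓; |PL| = 32.10 ✓; |LD| = 20.40 ✓; |DV| = 31.70 ✓.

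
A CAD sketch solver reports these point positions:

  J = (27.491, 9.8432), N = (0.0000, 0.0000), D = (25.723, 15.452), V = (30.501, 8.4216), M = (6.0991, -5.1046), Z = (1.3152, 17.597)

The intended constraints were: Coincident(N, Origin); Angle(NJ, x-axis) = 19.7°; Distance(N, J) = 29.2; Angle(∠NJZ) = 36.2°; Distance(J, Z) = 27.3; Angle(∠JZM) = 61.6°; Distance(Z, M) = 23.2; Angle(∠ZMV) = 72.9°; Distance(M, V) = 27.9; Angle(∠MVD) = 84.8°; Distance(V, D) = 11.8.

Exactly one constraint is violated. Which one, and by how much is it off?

Distance(V, D) = 11.8 — off by 3.30.

N = (0.00, 0.00) ✓; NJ at 19.70° ✓; |NJ| = 29.20 ✓; ∠NJZ = 36.20° ✓; |JZ| = 27.30 ✓; ∠JZM = 61.60° ✓; |ZM| = 23.20 ✓; ∠ZMV = 72.90° ✓; |MV| = 27.90 ✓; ∠MVD = 84.80° ✓; |VD| = 8.500 ✗.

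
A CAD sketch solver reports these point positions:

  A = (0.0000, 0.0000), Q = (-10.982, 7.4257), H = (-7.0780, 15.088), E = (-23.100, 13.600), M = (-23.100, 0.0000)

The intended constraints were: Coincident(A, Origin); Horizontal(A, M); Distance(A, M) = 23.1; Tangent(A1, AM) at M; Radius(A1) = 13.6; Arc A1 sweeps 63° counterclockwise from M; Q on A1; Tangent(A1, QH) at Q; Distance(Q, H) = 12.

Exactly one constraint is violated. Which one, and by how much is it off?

Distance(Q, H) = 12 — off by 3.40.

A = (0.00, 0.00) ✓; A.y = 0.00, M.y = 0.00 ✓; |AM| = 23.10 ✓; ∠(EM, MA) = 90.00° ✓; |EM| = 13.60 ✓; bearing(E→Q) − bearing(E→M) = 63.00° ✓; |EQ| = 13.60 ✓; ∠(EQ, QH) = 90.00° ✓; |QH| = 8.600 ✗.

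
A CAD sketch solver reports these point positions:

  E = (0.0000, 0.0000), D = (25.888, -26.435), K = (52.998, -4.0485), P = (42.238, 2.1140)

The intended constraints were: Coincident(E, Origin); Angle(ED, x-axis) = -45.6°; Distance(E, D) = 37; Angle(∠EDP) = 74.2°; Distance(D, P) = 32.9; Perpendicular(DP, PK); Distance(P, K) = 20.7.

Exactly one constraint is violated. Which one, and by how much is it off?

Distance(P, K) = 20.7 — off by 8.30.

E = (0.00, 0.00) ✓; ED at -45.60° ✓; |ED| = 37.00 ✓; ∠EDP = 74.20° ✓; |DP| = 32.90 ✓; ∠(DP, PK) = 90.00° ✓; |PK| = 12.40 ✗.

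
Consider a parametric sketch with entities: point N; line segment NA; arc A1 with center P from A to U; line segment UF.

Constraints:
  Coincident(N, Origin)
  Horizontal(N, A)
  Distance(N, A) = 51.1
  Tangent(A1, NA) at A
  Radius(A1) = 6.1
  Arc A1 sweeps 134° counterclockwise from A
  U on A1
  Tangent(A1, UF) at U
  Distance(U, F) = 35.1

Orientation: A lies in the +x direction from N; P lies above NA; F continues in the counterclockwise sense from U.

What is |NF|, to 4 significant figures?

47.26

N is at the origin; NA is horizontal with |NA| = 51.1 and A on the +x side, so A = (51.10, 0.000). The tangent condition forces PA to be normal to NA, so P = A + (0, 6.1) = (51.10, 6.100). On A1, A sits at bearing -90° from P; a 134° counterclockwise sweep puts U at bearing 44°, so U = P + 6.1·(cos 44°, sin 44°) = (55.49, 10.34). A1 meets UF tangentially, so PU is at right angles to UF, so UF runs along (−sin 44°, cos 44°); with |UF| = 35.1, F = (31.11, 35.59). Then |NF| = |F − N| = 47.26.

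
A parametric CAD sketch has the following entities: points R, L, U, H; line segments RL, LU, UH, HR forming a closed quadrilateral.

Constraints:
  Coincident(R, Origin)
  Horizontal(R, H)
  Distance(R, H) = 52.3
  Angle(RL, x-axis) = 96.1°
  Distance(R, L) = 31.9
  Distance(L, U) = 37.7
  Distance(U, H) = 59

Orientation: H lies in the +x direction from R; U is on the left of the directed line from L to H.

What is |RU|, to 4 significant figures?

60.09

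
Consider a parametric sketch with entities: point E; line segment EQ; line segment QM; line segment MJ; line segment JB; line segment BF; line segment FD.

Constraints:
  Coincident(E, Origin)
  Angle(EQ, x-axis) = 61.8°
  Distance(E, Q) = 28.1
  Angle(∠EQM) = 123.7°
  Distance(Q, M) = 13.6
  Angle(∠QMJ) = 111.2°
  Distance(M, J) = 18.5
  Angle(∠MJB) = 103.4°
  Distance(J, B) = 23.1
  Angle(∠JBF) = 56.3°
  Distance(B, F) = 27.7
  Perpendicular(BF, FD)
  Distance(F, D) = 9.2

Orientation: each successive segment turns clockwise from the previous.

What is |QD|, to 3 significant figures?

10.4

E is at the origin; EQ runs at 61.8° with length 28.1, so Q = (13.3, 24.8). ∠EQM = 123.7° gives QM at 5.50° from the x-axis; with |QM| = 13.6, M = (26.8, 26.1). ∠QMJ = 111.2° gives MJ at -63.3° from the x-axis; with |MJ| = 18.5, J = (35.1, 9.54). ∠MJB = 103.4° gives JB at -140° from the x-axis; with |JB| = 23.1, B = (17.5, -5.34). ∠JBF = 56.3° gives BF at 96.4° from the x-axis; with |BF| = 27.7, F = (14.4, 22.2). The perpendicularity gives FD at right angles to BF, so FD runs at 6.40°; with |FD| = 9.2, D = (23.5, 23.2). Then |QD| = |D − Q| = 10.4.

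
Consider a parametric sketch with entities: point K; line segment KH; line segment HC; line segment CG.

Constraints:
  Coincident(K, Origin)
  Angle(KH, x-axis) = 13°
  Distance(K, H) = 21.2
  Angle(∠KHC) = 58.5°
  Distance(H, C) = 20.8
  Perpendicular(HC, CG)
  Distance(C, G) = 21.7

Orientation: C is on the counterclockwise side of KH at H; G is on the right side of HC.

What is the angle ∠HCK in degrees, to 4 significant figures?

61.72°

K is at the origin; KH runs at 13.0° with length 21.2, so H = 21.2·(cos 13.0°, sin 13.0°) = (20.66, 4.769). ∠KHC = 58.5°, so HC runs at 13.0° + (180° − 58.5°) = 134.5° from the x-axis; with |HC| = 20.8, C = H + 20.8·(cos 134.5°, sin 134.5°) = (6.078, 19.60). Then cos ∠HCK = CH·CK / (|CH||CK|), giving 61.72°.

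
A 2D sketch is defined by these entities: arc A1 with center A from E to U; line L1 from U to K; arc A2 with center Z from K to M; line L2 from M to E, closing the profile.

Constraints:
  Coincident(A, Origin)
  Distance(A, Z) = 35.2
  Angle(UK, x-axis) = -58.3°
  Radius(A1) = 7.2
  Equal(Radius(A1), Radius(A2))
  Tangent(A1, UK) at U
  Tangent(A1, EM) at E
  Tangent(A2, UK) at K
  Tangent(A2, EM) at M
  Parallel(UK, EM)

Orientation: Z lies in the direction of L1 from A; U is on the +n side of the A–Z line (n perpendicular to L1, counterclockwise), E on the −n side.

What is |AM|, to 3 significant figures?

35.9

The slot axis is L1's direction at -58.3°, so u = (cos -58.3°, sin -58.3°) = (0.525, -0.851) and n = (−sin -58.3°, cos -58.3°) = (0.851, 0.525). A is at the origin and Z lies 35.2 along u from A, so Z = 35.2·u = (18.5, -29.9). Tangency of A1 to both parallel lines with radius 7.2 puts U and E at A ± 7.2·n: U = (6.13, 3.78), E = (-6.13, -3.78). Equal radii place K and M the same way about Z: K = Z + 7.2·n = (24.6, -26.2), M = Z − 7.2·n = (12.4, -33.7). Then |AM| = |M − A| = 35.9.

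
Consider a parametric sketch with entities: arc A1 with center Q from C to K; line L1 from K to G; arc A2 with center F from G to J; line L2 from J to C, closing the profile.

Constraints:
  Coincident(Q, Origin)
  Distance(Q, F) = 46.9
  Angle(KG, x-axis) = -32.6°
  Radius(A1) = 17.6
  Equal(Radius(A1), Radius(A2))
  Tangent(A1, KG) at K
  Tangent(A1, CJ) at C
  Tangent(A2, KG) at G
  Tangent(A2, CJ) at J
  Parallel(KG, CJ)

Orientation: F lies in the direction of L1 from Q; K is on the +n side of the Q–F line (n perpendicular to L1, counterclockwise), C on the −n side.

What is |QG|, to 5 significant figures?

50.094

The slot axis is L1's direction at -32.6°, so u = (cos -32.6°, sin -32.6°) = (0.84245, -0.53877) and n = (−sin -32.6°, cos -32.6°) = (0.53877, 0.84245). Q is at the origin and F lies 46.9 along u from Q, so F = 46.9·u = (39.511, -25.268). Tangency of A1 to both parallel lines with radius 17.6 puts K and C at Q ± 17.6·n: K = (9.4824, 14.827), C = (-9.4824, -14.827). Equal radii place G and J the same way about F: G = F + 17.6·n = (48.993, -10.441), J = F − 17.6·n = (30.029, -40.096). Then |QG| = |G − Q| = 50.094.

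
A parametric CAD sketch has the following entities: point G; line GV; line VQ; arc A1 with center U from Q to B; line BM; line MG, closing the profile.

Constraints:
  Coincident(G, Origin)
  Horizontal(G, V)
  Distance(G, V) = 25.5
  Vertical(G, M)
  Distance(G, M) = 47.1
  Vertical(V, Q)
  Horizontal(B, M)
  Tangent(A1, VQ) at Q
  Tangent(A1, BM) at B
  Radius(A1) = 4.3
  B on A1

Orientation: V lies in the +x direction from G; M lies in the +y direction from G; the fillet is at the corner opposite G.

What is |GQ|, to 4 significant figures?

49.82

G is at the origin; GV is horizontal with |GV| = 25.5 and V on the +x side, so V = (25.50, 0.000). G and M share the same x with |GM| = 47.1 and M on the +y side, so M = (0.000, 47.10). The virtual corner opposite G is at (25.50, 47.10). Tangency of A1 to VQ means the radius UQ is perpendicular to VQ and since A1 is tangent to BM there, UB ⟂ BM, with radius 4.3, so the center U sits 4.3 in from both sides at U = (21.20, 42.80). That places the tangent points at Q = (25.50, 42.80) on VQ and B = (21.20, 47.10) on BM. Then |GQ| = |Q − G| = 49.82.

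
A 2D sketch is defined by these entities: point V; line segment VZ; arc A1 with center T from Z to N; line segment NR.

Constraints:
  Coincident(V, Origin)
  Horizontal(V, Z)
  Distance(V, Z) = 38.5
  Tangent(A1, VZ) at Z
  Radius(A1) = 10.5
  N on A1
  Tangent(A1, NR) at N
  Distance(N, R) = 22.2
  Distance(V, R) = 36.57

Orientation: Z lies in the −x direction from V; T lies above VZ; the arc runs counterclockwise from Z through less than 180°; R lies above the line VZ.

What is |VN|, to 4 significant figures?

29.41

Checks: |TZ| = 10.50 ✓; |TN| = 10.50 ✓; ∠(TN, NR) = 90.00° ✓; |NR| = 22.20 ✓; |VR| = 36.57 ✓.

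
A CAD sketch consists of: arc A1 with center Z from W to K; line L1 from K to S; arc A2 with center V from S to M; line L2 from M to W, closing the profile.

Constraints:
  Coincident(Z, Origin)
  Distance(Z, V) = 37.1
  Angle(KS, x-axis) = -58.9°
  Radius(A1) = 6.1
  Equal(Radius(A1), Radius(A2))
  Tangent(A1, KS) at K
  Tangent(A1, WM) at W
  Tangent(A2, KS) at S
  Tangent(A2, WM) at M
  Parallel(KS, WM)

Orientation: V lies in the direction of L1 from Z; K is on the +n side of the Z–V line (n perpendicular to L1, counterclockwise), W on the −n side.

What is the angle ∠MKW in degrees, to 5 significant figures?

71.797°

The slot axis is L1's direction at -58.9°, so u = (cos -58.9°, sin -58.9°) = (0.51653, -0.85627) and n = (−sin -58.9°, cos -58.9°) = (0.85627, 0.51653). Z is at the origin and V lies 37.1 along u from Z, so V = 37.1·u = (19.163, -31.768). Tangency of A1 to both parallel lines with radius 6.1 puts K and W at Z ± 6.1·n: K = (5.2232, 3.1509), W = (-5.2232, -3.1509). Equal radii place S and M the same way about V: S = V + 6.1·n = (24.387, -28.617), M = V − 6.1·n = (13.940, -34.918). Then cos ∠MKW = KM·KW / (|KM||KW|), giving 71.797°.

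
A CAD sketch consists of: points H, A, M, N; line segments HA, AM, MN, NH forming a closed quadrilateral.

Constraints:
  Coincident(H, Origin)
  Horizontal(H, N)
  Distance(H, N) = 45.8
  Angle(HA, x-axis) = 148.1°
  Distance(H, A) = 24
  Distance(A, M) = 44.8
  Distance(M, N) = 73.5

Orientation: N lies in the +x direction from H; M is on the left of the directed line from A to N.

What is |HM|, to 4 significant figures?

54.41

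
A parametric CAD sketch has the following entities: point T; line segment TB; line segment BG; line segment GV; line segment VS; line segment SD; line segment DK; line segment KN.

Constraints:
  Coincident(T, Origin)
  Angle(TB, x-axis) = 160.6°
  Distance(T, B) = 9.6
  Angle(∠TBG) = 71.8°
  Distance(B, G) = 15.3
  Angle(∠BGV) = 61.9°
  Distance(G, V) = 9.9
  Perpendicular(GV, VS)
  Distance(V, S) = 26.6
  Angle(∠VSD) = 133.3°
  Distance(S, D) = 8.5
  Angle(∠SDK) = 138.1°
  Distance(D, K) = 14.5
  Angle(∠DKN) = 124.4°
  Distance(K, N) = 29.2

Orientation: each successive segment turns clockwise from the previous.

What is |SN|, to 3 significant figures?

41.6

T is at the origin; TB runs at 160.6° with length 9.6, so B = (-9.05, 3.19). ∠TBG = 71.8° gives BG at 52.4° from the x-axis; with |BG| = 15.3, G = (0.280, 15.3). ∠BGV = 61.9° gives GV at -65.7° from the x-axis; with |GV| = 9.9, V = (4.35, 6.29). The perpendicularity gives VS at right angles to GV, so VS runs at -156°; with |VS| = 26.6, S = (-19.9, -4.66). ∠VSD = 133.3° gives SD at 158° from the x-axis; with |SD| = 8.5, D = (-27.7, -1.42). ∠SDK = 138.1° gives DK at 116° from the x-axis; with |DK| = 14.5, K = (-34.0, 11.6). ∠DKN = 124.4° gives KN at 60.1° from the x-axis; with |KN| = 29.2, N = (-19.5, 37.0). Then |SN| = |N − S| = 41.6.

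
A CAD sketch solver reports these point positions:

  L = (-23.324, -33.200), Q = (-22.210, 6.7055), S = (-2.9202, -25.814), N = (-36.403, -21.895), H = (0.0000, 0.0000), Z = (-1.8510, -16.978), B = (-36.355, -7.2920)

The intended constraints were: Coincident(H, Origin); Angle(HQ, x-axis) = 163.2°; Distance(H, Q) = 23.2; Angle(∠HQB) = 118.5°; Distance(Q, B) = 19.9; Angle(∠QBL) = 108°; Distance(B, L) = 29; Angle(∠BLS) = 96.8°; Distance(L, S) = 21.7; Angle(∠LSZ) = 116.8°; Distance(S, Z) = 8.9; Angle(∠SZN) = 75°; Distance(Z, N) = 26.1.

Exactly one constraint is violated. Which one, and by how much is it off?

Distance(Z, N) = 26.1 — off by 8.80.

H = (0.00, 0.00) ✓; HQ at 163.2° ✓; |HQ| = 23.20 ✓; ∠HQB = 118.5° ✓; |QB| = 19.90 ✓; ∠QBL = 108.0° ✓; |BL| = 29.00 ✓; ∠BLS = 96.80° ✓; |LS| = 21.70 ✓; ∠LSZ = 116.8° ✓; |SZ| = 8.900 ✓; ∠SZN = 75.00° ✓; |ZN| = 34.90 ✗.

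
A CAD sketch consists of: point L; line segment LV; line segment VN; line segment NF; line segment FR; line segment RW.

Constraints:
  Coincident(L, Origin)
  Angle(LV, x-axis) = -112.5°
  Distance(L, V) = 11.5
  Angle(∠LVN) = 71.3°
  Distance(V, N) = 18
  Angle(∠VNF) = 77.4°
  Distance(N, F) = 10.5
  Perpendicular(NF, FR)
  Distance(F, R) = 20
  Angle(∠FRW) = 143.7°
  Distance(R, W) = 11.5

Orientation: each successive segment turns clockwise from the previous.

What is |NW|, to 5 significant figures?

29.500

NF is perpendicular to FR, so FR runs at -53.800°; with |FR| = 20.0, R = (2.3409, -8.7061). ∠FRW = 143.7° gives RW at -90.100° from the x-axis; with |RW| = 11.5, W = (2.3208, -20.206). Then |NW| = |W − N| = 29.500.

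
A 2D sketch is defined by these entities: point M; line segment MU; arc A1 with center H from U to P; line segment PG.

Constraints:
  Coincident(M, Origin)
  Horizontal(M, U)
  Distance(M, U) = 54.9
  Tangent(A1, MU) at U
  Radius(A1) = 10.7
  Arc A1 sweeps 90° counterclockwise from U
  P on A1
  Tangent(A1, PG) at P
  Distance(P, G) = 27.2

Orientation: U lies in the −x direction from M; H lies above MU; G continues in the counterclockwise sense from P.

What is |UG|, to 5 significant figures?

39.381

M is at the origin; MU is horizontal with |MU| = 54.9 and U on the −x side, so U = (-54.900, 0.0000). The tangent condition forces HU to be normal to MU, so H = U + (0, 10.7) = (-54.900, 10.700). On A1, U sits at bearing -90° from H; a 90° counterclockwise sweep puts P at bearing 0°, so P = H + 10.7·(cos 0°, sin 0°) = (-44.200, 10.700). The tangent condition forces HP to be normal to PG, so PG runs along (−sin 0°, cos 0°); with |PG| = 27.2, G = (-44.200, 37.900). Then |UG| = |G − U| = 39.381.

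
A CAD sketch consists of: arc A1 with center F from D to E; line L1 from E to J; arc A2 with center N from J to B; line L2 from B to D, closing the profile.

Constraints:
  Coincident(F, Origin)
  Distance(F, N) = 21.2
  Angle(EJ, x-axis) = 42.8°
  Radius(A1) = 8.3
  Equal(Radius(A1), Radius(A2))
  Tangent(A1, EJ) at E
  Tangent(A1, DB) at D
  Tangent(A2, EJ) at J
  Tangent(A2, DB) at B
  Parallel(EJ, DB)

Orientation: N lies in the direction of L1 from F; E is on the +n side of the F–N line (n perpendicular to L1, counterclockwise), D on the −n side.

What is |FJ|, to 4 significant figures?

22.77

The slot axis is L1's direction at 42.8°, so u = (cos 42.8°, sin 42.8°) = (0.7337, 0.6794) and n = (−sin 42.8°, cos 42.8°) = (-0.6794, 0.7337). F is at the origin and N lies 21.2 along u from F, so N = 21.2·u = (15.56, 14.40). Tangency of A1 to both parallel lines with radius 8.3 puts E and D at F ± 8.3·n: E = (-5.639, 6.090), D = (5.639, -6.090). Equal radii place J and B the same way about N: J = N + 8.3·n = (9.916, 20.49), B = N − 8.3·n = (21.19, 8.314). Then |FJ| = |J − F| = 22.77.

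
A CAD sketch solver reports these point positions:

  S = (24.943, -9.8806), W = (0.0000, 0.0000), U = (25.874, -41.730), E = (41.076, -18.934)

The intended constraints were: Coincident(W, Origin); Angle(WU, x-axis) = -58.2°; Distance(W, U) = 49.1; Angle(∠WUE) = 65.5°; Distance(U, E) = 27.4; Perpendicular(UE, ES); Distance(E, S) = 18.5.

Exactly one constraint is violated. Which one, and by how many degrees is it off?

Perpendicular(UE, ES) — off by 4.40°.

W = (0.00, 0.00) ✓; WU at -58.20° ✓; |WU| = 49.10 ✓; ∠WUE = 65.50° ✓; |UE| = 27.40 ✓; ∠(UE, ES) = 94.40° ✗; |ES| = 18.50 ✓.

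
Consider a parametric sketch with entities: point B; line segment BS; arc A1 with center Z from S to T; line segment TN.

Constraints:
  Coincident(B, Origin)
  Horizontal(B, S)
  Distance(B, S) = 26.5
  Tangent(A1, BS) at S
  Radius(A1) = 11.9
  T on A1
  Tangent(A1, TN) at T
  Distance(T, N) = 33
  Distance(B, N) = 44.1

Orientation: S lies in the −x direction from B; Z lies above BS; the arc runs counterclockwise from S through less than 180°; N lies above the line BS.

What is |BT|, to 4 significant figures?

17.93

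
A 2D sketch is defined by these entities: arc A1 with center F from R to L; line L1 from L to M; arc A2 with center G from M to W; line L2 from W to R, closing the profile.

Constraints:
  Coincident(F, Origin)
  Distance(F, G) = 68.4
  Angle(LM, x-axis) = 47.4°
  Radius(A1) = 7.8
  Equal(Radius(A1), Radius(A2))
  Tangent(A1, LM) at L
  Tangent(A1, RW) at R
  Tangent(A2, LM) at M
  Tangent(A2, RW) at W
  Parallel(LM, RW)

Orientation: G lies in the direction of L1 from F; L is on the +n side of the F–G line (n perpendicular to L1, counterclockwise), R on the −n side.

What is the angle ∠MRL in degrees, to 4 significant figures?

77.15°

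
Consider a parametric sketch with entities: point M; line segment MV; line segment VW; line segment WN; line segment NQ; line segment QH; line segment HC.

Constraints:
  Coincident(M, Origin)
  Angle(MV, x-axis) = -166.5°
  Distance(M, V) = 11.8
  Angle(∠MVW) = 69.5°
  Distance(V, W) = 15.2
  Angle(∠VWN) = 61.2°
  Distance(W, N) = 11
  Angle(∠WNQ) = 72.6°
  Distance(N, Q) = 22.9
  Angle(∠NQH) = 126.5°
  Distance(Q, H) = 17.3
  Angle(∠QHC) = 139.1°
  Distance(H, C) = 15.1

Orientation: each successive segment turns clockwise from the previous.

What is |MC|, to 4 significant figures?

44.81

M is at the origin; MV runs at -166.5° with length 11.8, so V = (-11.47, -2.755). ∠MVW = 69.5° gives VW at 83.00° from the x-axis; with |VW| = 15.2, W = (-9.622, 12.33). ∠VWN = 61.2° gives WN at -35.80° from the x-axis; with |WN| = 11.0, N = (-0.6998, 5.898). ∠WNQ = 72.6° gives NQ at -143.2° from the x-axis; with |NQ| = 22.9, Q = (-19.04, -7.820). ∠NQH = 126.5° gives QH at 163.3° from the x-axis; with |QH| = 17.3, H = (-35.61, -2.849). ∠QHC = 139.1° gives HC at 122.4° from the x-axis; with |HC| = 15.1, C = (-43.70, 9.901). Then |MC| = |C − M| = 44.81.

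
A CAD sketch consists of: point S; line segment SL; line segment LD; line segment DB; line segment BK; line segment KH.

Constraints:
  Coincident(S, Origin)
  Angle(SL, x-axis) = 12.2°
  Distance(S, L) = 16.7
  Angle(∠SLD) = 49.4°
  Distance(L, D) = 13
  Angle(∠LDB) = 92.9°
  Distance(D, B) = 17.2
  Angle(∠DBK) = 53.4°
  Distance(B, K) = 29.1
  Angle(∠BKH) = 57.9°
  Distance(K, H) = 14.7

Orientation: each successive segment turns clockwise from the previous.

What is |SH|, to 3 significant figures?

19.3

∠DBK = 53.4° gives BK at 27.9° from the x-axis; with |BK| = 29.1, K = (20.3, 13.1). ∠BKH = 57.9° gives KH at -94.2° from the x-axis; with |KH| = 14.7, H = (19.3, -1.55). Then |SH| = |H − S| = 19.3.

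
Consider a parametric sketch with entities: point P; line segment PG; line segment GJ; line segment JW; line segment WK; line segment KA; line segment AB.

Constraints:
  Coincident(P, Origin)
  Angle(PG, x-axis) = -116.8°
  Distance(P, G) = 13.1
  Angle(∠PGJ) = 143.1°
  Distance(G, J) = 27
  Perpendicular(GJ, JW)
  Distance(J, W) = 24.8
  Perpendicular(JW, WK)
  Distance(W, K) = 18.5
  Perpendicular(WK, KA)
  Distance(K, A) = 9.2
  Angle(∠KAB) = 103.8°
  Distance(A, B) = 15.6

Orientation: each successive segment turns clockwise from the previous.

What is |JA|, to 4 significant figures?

24.20

The perpendicularity gives WK at right angles to JW, so WK runs at 26.30°; with |WK| = 18.5, K = (-24.51, 6.774). WK ⟂ KA, so KA runs at -63.70°; with |KA| = 9.2, A = (-20.44, -1.474). Then |JA| = |A − J| = 24.20.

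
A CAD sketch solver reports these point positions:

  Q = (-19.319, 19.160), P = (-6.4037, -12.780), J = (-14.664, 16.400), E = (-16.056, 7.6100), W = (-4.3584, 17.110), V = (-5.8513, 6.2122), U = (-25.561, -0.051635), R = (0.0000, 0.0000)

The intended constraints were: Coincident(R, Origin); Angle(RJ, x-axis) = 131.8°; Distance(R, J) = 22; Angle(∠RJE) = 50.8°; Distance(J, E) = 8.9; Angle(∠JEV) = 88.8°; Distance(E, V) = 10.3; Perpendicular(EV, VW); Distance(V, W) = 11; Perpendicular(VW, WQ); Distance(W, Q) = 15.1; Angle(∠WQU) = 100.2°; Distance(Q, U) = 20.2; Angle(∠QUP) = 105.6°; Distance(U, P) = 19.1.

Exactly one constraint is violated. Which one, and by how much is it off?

Distance(U, P) = 19.1 — off by 3.90.

R = (0.00, 0.00) ✓; RJ at 131.8° ✓; |RJ| = 22.00 ✓; ∠RJE = 50.80° ✓; |JE| = 8.900 ✓; ∠JEV = 88.80° ✓; |EV| = 10.30 ✓; ∠(EV, VW) = 90.00° ✓; |VW| = 11.00 ✓; ∠(VW, WQ) = 90.00° ✓; |WQ| = 15.10 ✓; ∠WQU = 100.2° ✓; |QU| = 20.20 ✓; ∠QUP = 105.6° ✓; |UP| = 23.00 ✗.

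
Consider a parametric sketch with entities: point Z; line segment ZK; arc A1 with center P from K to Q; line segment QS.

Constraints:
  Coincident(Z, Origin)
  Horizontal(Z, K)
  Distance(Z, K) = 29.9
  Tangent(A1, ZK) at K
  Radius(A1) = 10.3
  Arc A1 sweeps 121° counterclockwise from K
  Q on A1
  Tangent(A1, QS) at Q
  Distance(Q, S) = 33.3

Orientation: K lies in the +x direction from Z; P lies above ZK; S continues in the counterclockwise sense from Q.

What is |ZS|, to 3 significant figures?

49.1

Z is at the origin; ZK is horizontal with |ZK| = 29.9 and K on the +x side, so K = (29.9, 0.00). Since A1 is tangent to ZK there, PK ⟂ ZK, so P = K + (0, 10.3) = (29.9, 10.3). On A1, K sits at bearing -90° from P; a 121° counterclockwise sweep puts Q at bearing 31°, so Q = P + 10.3·(cos 31°, sin 31°) = (38.7, 15.6). Since A1 is tangent to QS there, PQ ⟂ QS, so QS runs along (−sin 31°, cos 31°); with |QS| = 33.3, S = (21.6, 44.1). Then |ZS| = |S − Z| = 49.1.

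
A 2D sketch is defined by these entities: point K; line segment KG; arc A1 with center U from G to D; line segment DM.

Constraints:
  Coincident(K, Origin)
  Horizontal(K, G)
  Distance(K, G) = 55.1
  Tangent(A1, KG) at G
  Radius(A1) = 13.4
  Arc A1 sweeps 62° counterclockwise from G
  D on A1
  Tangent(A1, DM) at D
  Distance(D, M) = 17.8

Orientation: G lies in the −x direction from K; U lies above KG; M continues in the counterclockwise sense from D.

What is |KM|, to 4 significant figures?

41.71

On A1, G sits at bearing -90° from U; a 62° counterclockwise sweep puts D at bearing -28°, so D = U + 13.4·(cos -28°, sin -28°) = (-43.27, 7.109). A1 meets DM tangentially, so UD is at right angles to DM, so DM runs along (−sin -28°, cos -28°); with |DM| = 17.8, M = (-34.91, 22.83). Then |KM| = |M − K| = 41.71.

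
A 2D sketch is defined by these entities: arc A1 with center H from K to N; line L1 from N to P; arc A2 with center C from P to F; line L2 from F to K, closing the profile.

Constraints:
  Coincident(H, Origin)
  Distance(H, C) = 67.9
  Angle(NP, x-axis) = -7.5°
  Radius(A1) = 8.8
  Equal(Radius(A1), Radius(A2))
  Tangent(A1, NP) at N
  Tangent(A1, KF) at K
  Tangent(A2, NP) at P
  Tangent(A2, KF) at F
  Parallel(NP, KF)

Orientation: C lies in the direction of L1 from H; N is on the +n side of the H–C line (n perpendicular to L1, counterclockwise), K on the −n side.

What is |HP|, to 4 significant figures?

68.47

The slot axis is L1's direction at -7.5°, so u = (cos -7.5°, sin -7.5°) = (0.9914, -0.1305) and n = (−sin -7.5°, cos -7.5°) = (0.1305, 0.9914). H is at the origin and C lies 67.9 along u from H, so C = 67.9·u = (67.32, -8.863). Tangency of A1 to both parallel lines with radius 8.8 puts N and K at H ± 8.8·n: N = (1.149, 8.725), K = (-1.149, -8.725). Equal radii place P and F the same way about C: P = C + 8.8·n = (68.47, -0.1380), F = C − 8.8·n = (66.17, -17.59). Then |HP| = |P − H| = 68.47.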